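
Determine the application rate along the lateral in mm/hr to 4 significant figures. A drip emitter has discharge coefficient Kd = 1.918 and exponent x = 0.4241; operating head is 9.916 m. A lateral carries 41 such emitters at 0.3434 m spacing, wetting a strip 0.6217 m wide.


Approach: apply the emitter equation with a lateral mass balance, q = Kd*h^x; Q = n*q; rate = Q/(n*spacing*width).
Step 1 — single emitter flow (q = Kd*h^x):
  q = 1.918 * 9.916^0.4241 = 5.07452 L/hr
Step 2 — total lateral flow: Q = 41 * 5.07452 = 208.055 L/hr
Step 3 — wetted area: A = 41 * 0.3434 * 0.6217 = 8.75316 m^2
Step 4 — application rate: Q/A = 208.055/8.75316 = 23.77 mm/hr
Therefore the application rate along the lateral = 23.77 mm/hr.


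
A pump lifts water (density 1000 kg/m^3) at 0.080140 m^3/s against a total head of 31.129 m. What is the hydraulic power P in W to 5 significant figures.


Approach: apply the hydraulic power relation, P = rho*g*Q*H.
P = 1000 * 9.81 * 0.080140 * 31.129 = 24473 W
Therefore the hydraulic power P = 24473 W.


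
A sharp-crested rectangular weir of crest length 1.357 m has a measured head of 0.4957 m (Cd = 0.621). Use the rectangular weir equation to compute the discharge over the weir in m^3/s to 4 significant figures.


Approach: apply the rectangular weir equation, Q = (2/3)*Cd*L*sqrt(2g)*H^1.5.
Q = (2/3)*0.621*1.357*sqrt(2*9.81)*0.4957^1.5 = 0.8685 m^3/s
Therefore the discharge over the weir = 0.8685 m^3/s.


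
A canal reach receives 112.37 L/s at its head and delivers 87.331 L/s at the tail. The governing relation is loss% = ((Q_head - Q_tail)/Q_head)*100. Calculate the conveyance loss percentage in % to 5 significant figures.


loss = ((112.37 - 87.331)/112.37)*100 = 22.283 %
Therefore the conveyance loss percentage = 22.283 %.


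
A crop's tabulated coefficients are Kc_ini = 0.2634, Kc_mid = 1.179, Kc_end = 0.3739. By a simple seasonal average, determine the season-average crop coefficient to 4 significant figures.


Approach: apply a simple seasonal average, Kc_avg = (Kc_ini + Kc_mid + Kc_end)/3.
Kc_avg = (0.2634 + 1.179 + 0.3739)/3 = 0.6054
Therefore the season-average crop coefficient = 0.6054.


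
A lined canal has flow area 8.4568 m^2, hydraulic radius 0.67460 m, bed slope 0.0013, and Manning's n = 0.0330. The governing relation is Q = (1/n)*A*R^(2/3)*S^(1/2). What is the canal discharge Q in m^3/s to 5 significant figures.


Q = (1/0.0330) * 8.4568 * 0.67460^(2/3) * 0.0013^(1/2) = 7.1071 m^3/s
Therefore the canal discharge Q = 7.1071 m^3/s.


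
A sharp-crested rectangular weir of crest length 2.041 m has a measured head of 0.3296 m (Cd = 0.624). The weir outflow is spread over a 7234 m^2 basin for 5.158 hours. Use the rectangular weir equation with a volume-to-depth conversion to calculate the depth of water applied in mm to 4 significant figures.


Approach: apply the rectangular weir equation with a volume-to-depth conversion, Q = (2/3)*Cd*L*sqrt(2g)*H^1.5; d = Q*t/A * 1000.
Step 1 — weir discharge:
  Q = (2/3)*0.624*2.041*sqrt(2*9.81)*0.3296^1.5 = 0.711650 m^3/s
Step 2 — volume: V = 0.711650 * 5.158*3600 = 13214.5 m^3
Step 3 — depth: d = V/A * 1000 = 13214.5/7234 * 1000 = 1827 mm
Therefore the depth of water applied = 1827 mm.


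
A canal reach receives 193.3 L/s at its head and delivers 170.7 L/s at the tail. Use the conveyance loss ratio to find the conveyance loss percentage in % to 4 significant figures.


Approach: apply the conveyance loss ratio, loss% = ((Q_head - Q_tail)/Q_head)*100.
loss = ((193.3 - 170.7)/193.3)*100 = 11.69 %
Therefore the conveyance loss percentage = 11.69 %.


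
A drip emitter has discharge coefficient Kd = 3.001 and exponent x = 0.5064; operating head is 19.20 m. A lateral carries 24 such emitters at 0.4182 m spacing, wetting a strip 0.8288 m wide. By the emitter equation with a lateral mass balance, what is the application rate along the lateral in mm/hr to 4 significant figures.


Approach: apply the emitter equation with a lateral mass balance, q = Kd*h^x; Q = n*q; rate = Q/(n*spacing*width).
Step 1 — single emitter flow (q = Kd*h^x):
  q = 3.001 * 19.20^0.5064 = 13.4008 L/hr
Step 2 — total lateral flow: Q = 24 * 13.4008 = 321.618 L/hr
Step 3 — wetted area: A = 24 * 0.4182 * 0.8288 = 8.31850 m^2
Step 4 — application rate: Q/A = 321.618/8.31850 = 38.66 mm/hr
Therefore the application rate along the lateral = 38.66 mm/hr.


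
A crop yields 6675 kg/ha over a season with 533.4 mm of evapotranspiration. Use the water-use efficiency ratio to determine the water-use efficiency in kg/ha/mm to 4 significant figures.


Approach: apply the water-use efficiency ratio, WUE = yield/ET.
WUE = 6675 / 533.4 = 12.51 kg/ha/mm
Therefore the water-use efficiency = 12.51 kg/ha/mm.


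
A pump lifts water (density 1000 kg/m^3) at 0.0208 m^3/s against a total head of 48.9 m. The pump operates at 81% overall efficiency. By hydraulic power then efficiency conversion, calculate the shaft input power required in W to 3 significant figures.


Approach: apply hydraulic power then efficiency conversion, P = rho*g*Q*H; P_in = P/eta.
Step 1 — hydraulic power (P = rho*g*Q*H):
  P = 1000 * 9.81 * 0.0208 * 48.9 = 9977.9 W
Step 2 — input power: P_in = P/eta = 9977.9 / 0.81 = 12300 W
Therefore the shaft input power required = 12300 W.


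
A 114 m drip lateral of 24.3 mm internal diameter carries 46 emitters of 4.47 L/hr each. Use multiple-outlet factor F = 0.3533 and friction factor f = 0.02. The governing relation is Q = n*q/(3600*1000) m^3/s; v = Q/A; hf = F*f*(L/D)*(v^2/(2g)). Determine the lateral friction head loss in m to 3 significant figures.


Q = 46*4.47/(3600*1000) = 5.7117e-05 m^3/s
A = pi*(24.3e-3/2)^2 = 4.6377e-04 m^2, so v = Q/A = 0.12316 m/s
hf = 0.3533*0.02*(114/0.0243)*(0.12316^2/(2*9.81)) = 0.0256 m
Therefore the lateral friction head loss = 0.0256 m.


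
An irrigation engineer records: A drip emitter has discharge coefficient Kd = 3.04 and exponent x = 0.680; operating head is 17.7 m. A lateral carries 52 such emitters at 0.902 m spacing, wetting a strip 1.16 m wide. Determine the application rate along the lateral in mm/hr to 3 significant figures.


Approach: apply the emitter equation with a lateral mass balance, q = Kd*h^x; Q = n*q; rate = Q/(n*spacing*width).
Step 1 — single emitter flow (q = Kd*h^x):
  q = 3.04 * 17.7^0.680 = 21.453 L/hr
Step 2 — total lateral flow: Q = 52 * 21.453 = 1115.6 L/hr
Step 3 — wetted area: A = 52 * 0.902 * 1.16 = 54.409 m^2
Step 4 — application rate: Q/A = 1115.6/54.409 = 20.5 mm/hr
Therefore the application rate along the lateral = 20.5 mm/hr.


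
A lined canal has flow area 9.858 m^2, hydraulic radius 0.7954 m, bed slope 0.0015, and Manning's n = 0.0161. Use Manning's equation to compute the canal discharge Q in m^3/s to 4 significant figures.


Approach: apply Manning's equation, Q = (1/n)*A*R^(2/3)*S^(1/2).
Q = (1/0.0161) * 9.858 * 0.7954^(2/3) * 0.0015^(1/2) = 20.36 m^3/s
Therefore the canal discharge Q = 20.36 m^3/s.


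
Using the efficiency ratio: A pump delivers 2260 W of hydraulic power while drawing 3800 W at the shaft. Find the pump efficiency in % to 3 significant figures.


Approach: apply the efficiency ratio, eta = (P_out/P_in)*100.
eta = (2260 / 3800) * 100 = 59.5 %
Therefore the pump efficiency = 59.5 %.


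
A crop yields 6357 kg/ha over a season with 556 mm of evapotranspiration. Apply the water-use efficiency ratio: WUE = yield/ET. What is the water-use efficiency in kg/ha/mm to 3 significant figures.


WUE = 6357 / 556 = 11.4 kg/ha/mm
Therefore the water-use efficiency = 11.4 kg/ha/mm.


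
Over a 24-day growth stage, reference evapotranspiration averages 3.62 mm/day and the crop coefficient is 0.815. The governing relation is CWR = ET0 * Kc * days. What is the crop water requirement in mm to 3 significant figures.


CWR = 3.62 * 0.815 * 24 = 70.8 mm
Therefore the crop water requirement = 70.8 mm.


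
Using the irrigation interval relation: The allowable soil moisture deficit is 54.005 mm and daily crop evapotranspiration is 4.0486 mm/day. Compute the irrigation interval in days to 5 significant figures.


Approach: apply the irrigation interval relation, interval = SMD / ETc.
interval = 54.005 / 4.0486 = 13.339 days
Therefore the irrigation interval = 13.339 days.


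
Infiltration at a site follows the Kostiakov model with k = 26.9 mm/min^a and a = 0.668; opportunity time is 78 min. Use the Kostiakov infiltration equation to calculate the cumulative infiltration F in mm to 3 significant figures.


Approach: apply the Kostiakov infiltration equation, F = k*t^a.
F = 26.9 * 78^0.668 = 494 mm
Therefore the cumulative infiltration F = 494 mm.


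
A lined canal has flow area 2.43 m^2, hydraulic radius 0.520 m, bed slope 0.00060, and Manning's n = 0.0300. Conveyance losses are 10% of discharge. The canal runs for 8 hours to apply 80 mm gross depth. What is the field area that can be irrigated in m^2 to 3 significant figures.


Approach: apply Manning's equation with a conveyance and depth budget, Q = (1/n)*A*R^(2/3)*S^(1/2); Q_field = Q*(1-loss); Area = Q_field*t/(d/1000).
Step 1 — canal discharge (Manning's equation):
  Q = (1/0.0300) * 2.43 * 0.520^(2/3) * 0.00060^(1/2) = 1.2830 m^3/s
Step 2 — delivered flow: Q_field = 1.2830*(1 - 10/100) = 1.1547 m^3/s
Step 3 — volume delivered: V = 1.1547 * 8*3600 = 33256 m^3
Step 4 — area served: A = V / (depth/1000) = 33256 / 0.08 = 416000 m^2
Therefore the field area that can be irrigated = 416000 m^2.


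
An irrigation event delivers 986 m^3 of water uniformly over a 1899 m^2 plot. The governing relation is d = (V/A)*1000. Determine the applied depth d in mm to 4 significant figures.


d = (986 / 1899) * 1000 = 519.2 mm
Therefore the applied depth d = 519.2 mm.


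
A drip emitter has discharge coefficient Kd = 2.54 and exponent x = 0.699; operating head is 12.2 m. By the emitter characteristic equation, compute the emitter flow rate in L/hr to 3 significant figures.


Approach: apply the emitter characteristic equation, q = Kd * h^x.
q = 2.54 * 12.2^0.699 = 14.6 L/hr
Therefore the emitter flow rate = 14.6 L/hr.


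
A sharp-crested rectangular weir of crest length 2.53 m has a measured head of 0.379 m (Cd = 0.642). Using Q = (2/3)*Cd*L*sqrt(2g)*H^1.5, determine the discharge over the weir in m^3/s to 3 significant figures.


Q = (2/3)*0.642*2.53*sqrt(2*9.81)*0.379^1.5 = 1.12 m^3/s
Therefore the discharge over the weir = 1.12 m^3/s.


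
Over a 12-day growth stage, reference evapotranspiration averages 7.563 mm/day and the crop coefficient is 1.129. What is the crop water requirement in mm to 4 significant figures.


Approach: apply the crop water requirement relation, CWR = ET0 * Kc * days.
CWR = 7.563 * 1.129 * 12 = 102.5 mm
Therefore the crop water requirement = 102.5 mm.


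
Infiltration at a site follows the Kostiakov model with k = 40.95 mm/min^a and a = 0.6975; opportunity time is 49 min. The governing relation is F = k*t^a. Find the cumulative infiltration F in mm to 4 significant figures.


F = 40.95 * 49^0.6975 = 618.3 mm
Therefore the cumulative infiltration F = 618.3 mm.


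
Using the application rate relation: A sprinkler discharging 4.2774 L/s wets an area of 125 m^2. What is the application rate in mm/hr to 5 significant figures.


Approach: apply the application rate relation, rate = (Q/A)*3600.
rate = (4.2774 / 125) * 3600 = 123.19 mm/hr
Therefore the application rate = 123.19 mm/hr.


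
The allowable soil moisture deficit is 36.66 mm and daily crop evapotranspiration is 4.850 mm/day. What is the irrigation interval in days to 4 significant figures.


Approach: apply the irrigation interval relation, interval = SMD / ETc.
interval = 36.66 / 4.850 = 7.559 days
Therefore the irrigation interval = 7.559 days.


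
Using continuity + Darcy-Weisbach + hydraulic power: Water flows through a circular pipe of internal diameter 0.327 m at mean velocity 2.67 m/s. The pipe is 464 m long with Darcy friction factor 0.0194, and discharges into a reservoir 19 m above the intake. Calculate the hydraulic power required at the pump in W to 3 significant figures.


Approach: apply continuity + Darcy-Weisbach + hydraulic power, Q = A*v; hf = f*(L/D)*(v^2/(2g)); H = static + hf; P = rho*g*Q*H.
Step 1 — flow rate (continuity, Q = A*v):
  A = pi*(0.327/2)^2 = 0.083982 m^2
  Q = 0.083982 * 2.67 = 0.22423 m^3/s
Step 2 — friction head loss (Darcy-Weisbach):
  hf = 0.0194 * (464/0.327) * (2.67^2 / (2*9.81))
  hf = 10.002 m
Step 3 — total head: H = 19 + 10.002 = 29.002 m
Step 4 — hydraulic power (P = rho*g*Q*H):
  P = 1000 * 9.81 * 0.22423 * 29.002 = 63800 W
Therefore the hydraulic power required at the pump = 63800 W.


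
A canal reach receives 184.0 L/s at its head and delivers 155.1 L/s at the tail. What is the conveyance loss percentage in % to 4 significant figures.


Approach: apply the conveyance loss ratio, loss% = ((Q_head - Q_tail)/Q_head)*100.
loss = ((184.0 - 155.1)/184.0)*100 = 15.71 %
Therefore the conveyance loss percentage = 15.71 %.


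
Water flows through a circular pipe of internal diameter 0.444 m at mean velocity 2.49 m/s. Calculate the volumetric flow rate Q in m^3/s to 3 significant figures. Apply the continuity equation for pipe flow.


Approach: apply the continuity equation for pipe flow, Q = A * v with A = pi*(D/2)^2.
A = pi*(0.444/2)^2 = 0.15483 m^2
Q = 0.15483 * 2.49 = 0.386 m^3/s
Therefore the volumetric flow rate Q = 0.386 m^3/s.


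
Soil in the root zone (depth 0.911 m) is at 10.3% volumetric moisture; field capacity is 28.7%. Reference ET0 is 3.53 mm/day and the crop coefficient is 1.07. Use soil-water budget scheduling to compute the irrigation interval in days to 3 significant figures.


Approach: apply soil-water budget scheduling, SMD = (FC-theta)/100*depth*1000; ETc = ET0*Kc; interval = SMD/ETc.
Step 1 — soil moisture deficit:
  SMD = (28.7 - 10.3)/100 * 0.911 * 1000 = 167.62 mm
Step 2 — daily crop ET (ETc = ET0*Kc):
  ETc = 3.53 * 1.07 = 3.7771 mm/day
Step 3 — irrigation interval (SMD/ETc):
  interval = 167.62 / 3.7771 = 44.4 days
Therefore the irrigation interval = 44.4 days.


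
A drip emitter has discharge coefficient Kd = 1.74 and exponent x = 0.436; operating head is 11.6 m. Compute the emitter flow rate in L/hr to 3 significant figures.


Approach: apply the emitter characteristic equation, q = Kd * h^x.
q = 1.74 * 11.6^0.436 = 5.07 L/hr
Therefore the emitter flow rate = 5.07 L/hr.


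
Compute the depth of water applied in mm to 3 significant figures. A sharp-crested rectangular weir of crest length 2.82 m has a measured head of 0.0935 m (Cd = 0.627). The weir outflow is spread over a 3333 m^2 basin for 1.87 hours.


Approach: apply the rectangular weir equation with a volume-to-depth conversion, Q = (2/3)*Cd*L*sqrt(2g)*H^1.5; d = Q*t/A * 1000.
Step 1 — weir discharge:
  Q = (2/3)*0.627*2.82*sqrt(2*9.81)*0.0935^1.5 = 0.14928 m^3/s
Step 2 — volume: V = 0.14928 * 1.87*3600 = 1004.9 m^3
Step 3 — depth: d = V/A * 1000 = 1004.9/3333 * 1000 = 302 mm
Therefore the depth of water applied = 302 mm.


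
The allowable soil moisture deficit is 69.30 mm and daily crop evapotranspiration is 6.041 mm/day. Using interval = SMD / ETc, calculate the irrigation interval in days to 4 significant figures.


interval = 69.30 / 6.041 = 11.47 days
Therefore the irrigation interval = 11.47 days.


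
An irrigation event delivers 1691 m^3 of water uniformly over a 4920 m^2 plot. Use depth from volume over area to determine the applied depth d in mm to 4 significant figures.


Approach: apply depth from volume over area, d = (V/A)*1000.
d = (1691 / 4920) * 1000 = 343.7 mm
Therefore the applied depth d = 343.7 mm.


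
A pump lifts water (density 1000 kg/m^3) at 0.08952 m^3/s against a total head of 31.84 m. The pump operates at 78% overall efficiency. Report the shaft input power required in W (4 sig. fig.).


Approach: apply hydraulic power then efficiency conversion, P = rho*g*Q*H; P_in = P/eta.
Step 1 — hydraulic power (P = rho*g*Q*H):
  P = 1000 * 9.81 * 0.08952 * 31.84 = 27961.6 W
Step 2 — input power: P_in = P/eta = 27961.6 / 0.78 = 35850 W
Therefore the shaft input power required = 35850 W.


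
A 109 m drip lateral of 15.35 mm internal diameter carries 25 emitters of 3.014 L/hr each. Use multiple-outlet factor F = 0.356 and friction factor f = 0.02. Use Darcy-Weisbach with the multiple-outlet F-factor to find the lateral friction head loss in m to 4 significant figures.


Approach: apply Darcy-Weisbach with the multiple-outlet F-factor, Q = n*q/(3600*1000) m^3/s; v = Q/A; hf = F*f*(L/D)*(v^2/(2g)).
Q = 25*3.014/(3600*1000) = 2.09306e-05 m^3/s
A = pi*(15.35e-3/2)^2 = 1.85057e-04 m^2, so v = Q/A = 0.113103 m/s
hf = 0.356*0.02*(109/0.01535)*(0.113103^2/(2*9.81)) = 0.03296 m
Therefore the lateral friction head loss = 0.03296 m.


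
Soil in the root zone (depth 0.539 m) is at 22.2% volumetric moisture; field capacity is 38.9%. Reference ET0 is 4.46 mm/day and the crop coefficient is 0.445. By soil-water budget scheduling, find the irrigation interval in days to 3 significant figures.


Approach: apply soil-water budget scheduling, SMD = (FC-theta)/100*depth*1000; ETc = ET0*Kc; interval = SMD/ETc.
Step 1 — soil moisture deficit:
  SMD = (38.9 - 22.2)/100 * 0.539 * 1000 = 90.013 mm
Step 2 — daily crop ET (ETc = ET0*Kc):
  ETc = 4.46 * 0.445 = 1.9847 mm/day
Step 3 — irrigation interval (SMD/ETc):
  interval = 90.013 / 1.9847 = 45.4 days
Therefore the irrigation interval = 45.4 days.


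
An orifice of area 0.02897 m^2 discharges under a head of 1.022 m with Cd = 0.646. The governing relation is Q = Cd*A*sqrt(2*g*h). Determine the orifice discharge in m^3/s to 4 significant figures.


Q = 0.646 * 0.02897 * sqrt(2*9.81*1.022) = 0.08380 m^3/s
Therefore the orifice discharge = 0.08380 m^3/s.


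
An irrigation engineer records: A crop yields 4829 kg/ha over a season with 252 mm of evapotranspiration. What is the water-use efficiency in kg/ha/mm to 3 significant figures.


Approach: apply the water-use efficiency ratio, WUE = yield/ET.
WUE = 4829 / 252 = 19.2 kg/ha/mm
Therefore the water-use efficiency = 19.2 kg/ha/mm.


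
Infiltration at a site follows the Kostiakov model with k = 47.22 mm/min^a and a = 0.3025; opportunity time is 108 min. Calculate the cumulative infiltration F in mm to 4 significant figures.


Approach: apply the Kostiakov infiltration equation, F = k*t^a.
F = 47.22 * 108^0.3025 = 194.6 mm
Therefore the cumulative infiltration F = 194.6 mm.


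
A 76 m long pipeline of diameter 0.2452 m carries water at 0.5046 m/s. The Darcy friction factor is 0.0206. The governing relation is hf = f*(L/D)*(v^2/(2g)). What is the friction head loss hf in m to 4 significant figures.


hf = 0.0206 * (76/0.2452) * (0.5046^2 / (2*9.81))
hf = 0.08286 m
Therefore the friction head loss hf = 0.08286 m.


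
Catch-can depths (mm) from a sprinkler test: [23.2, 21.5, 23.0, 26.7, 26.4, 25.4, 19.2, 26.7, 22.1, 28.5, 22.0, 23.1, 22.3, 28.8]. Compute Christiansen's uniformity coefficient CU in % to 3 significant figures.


Approach: apply Christiansen's uniformity coefficient, CU = (1 - mean_abs_deviation/mean)*100.
mean = 24.207 mm
mean |d_i - mean| = 2.4653 mm
CU = (1 - 2.4653/24.207)*100 = 89.8 %
Therefore Christiansen's uniformity coefficient CU = 89.8 %.


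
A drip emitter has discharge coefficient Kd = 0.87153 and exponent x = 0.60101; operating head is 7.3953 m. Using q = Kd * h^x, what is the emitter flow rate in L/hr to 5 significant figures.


q = 0.87153 * 7.3953^0.60101 = 2.9009 L/hr
Therefore the emitter flow rate = 2.9009 L/hr.


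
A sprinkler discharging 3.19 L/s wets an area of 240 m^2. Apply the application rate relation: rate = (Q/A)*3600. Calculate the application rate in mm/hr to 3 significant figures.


rate = (3.19 / 240) * 3600 = 47.9 mm/hr
Therefore the application rate = 47.9 mm/hr.


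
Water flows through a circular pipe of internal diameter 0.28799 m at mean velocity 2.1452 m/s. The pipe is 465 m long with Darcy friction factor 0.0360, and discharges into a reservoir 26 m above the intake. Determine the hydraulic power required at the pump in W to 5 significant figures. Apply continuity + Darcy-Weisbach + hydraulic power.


Approach: apply continuity + Darcy-Weisbach + hydraulic power, Q = A*v; hf = f*(L/D)*(v^2/(2g)); H = static + hf; P = rho*g*Q*H.
Step 1 — flow rate (continuity, Q = A*v):
  A = pi*(0.28799/2)^2 = 0.06513954 m^2
  Q = 0.06513954 * 2.1452 = 0.1397373 m^3/s
Step 2 — friction head loss (Darcy-Weisbach):
  hf = 0.0360 * (465/0.28799) * (2.1452^2 / (2*9.81))
  hf = 13.63373 m
Step 3 — total head: H = 26 + 13.63373 = 39.63373 m
Step 4 — hydraulic power (P = rho*g*Q*H):
  P = 1000 * 9.81 * 0.1397373 * 39.63373 = 54331 W
Therefore the hydraulic power required at the pump = 54331 W.


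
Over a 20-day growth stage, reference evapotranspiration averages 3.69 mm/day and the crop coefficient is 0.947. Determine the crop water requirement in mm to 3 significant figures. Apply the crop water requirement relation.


Approach: apply the crop water requirement relation, CWR = ET0 * Kc * days.
CWR = 3.69 * 0.947 * 20 = 69.9 mm
Therefore the crop water requirement = 69.9 mm.


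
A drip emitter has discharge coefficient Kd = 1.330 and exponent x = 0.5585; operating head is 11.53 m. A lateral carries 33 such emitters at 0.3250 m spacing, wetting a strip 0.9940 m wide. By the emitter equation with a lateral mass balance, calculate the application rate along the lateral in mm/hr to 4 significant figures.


Approach: apply the emitter equation with a lateral mass balance, q = Kd*h^x; Q = n*q; rate = Q/(n*spacing*width).
Step 1 — single emitter flow (q = Kd*h^x):
  q = 1.330 * 11.53^0.5585 = 5.21055 L/hr
Step 2 — total lateral flow: Q = 33 * 5.21055 = 171.948 L/hr
Step 3 — wetted area: A = 33 * 0.3250 * 0.9940 = 10.6607 m^2
Step 4 — application rate: Q/A = 171.948/10.6607 = 16.13 mm/hr
Therefore the application rate along the lateral = 16.13 mm/hr.


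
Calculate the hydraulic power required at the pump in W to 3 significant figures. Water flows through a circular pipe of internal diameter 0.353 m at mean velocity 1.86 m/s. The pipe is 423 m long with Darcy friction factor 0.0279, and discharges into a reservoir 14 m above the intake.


Approach: apply continuity + Darcy-Weisbach + hydraulic power, Q = A*v; hf = f*(L/D)*(v^2/(2g)); H = static + hf; P = rho*g*Q*H.
Step 1 — flow rate (continuity, Q = A*v):
  A = pi*(0.353/2)^2 = 0.097868 m^2
  Q = 0.097868 * 1.86 = 0.18203 m^3/s
Step 2 — friction head loss (Darcy-Weisbach):
  hf = 0.0279 * (423/0.353) * (1.86^2 / (2*9.81))
  hf = 5.8952 m
Step 3 — total head: H = 14 + 5.8952 = 19.895 m
Step 4 — hydraulic power (P = rho*g*Q*H):
  P = 1000 * 9.81 * 0.18203 * 19.895 = 35500 W
Therefore the hydraulic power required at the pump = 35500 W.


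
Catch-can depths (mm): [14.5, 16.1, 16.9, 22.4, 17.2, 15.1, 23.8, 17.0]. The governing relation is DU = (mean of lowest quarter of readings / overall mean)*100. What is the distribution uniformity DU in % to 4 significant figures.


sorted lowest 2 of 8: [14.5, 15.1] -> mean = 14.8000 mm
overall mean = 17.8750 mm
DU = (14.8000/17.8750)*100 = 82.80 %
Therefore the distribution uniformity DU = 82.80 %.


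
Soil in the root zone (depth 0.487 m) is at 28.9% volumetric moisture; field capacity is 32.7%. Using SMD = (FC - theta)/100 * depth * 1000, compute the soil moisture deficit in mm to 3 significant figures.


SMD = (32.7 - 28.9)/100 * 0.487 * 1000 = 18.5 mm
Therefore the soil moisture deficit = 18.5 mm.


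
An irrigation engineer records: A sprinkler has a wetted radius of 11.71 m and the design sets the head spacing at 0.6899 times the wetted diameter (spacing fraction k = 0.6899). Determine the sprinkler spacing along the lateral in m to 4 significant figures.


Approach: apply the sprinkler spacing rule (spacing as a fraction of wetted diameter), S = k*(2*R).
S = 0.6899 * (2 * 11.71) = 16.16 m
Therefore the sprinkler spacing along the lateral = 16.16 m.


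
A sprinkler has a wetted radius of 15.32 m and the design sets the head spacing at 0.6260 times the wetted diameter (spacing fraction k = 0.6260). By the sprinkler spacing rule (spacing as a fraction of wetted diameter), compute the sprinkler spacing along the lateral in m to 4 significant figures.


Approach: apply the sprinkler spacing rule (spacing as a fraction of wetted diameter), S = k*(2*R).
S = 0.6260 * (2 * 15.32) = 19.18 m
Therefore the sprinkler spacing along the lateral = 19.18 m.


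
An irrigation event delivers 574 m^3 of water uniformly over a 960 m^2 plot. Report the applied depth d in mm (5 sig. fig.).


Approach: apply depth from volume over area, d = (V/A)*1000.
d = (574 / 960) * 1000 = 597.92 mm
Therefore the applied depth d = 597.92 mm.


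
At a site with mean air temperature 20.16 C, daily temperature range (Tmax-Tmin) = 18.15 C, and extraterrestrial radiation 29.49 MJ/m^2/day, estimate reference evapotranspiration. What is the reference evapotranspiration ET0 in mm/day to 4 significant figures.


Approach: apply the Hargreaves-Samani method, ET0 = 0.0023*(Tmean+17.8)*sqrt(Tmax-Tmin)*0.408*Ra.
ET0 = 0.0023*(20.16+17.8)*sqrt(18.15)*0.408*29.49 = 4.475 mm/day
Therefore the reference evapotranspiration ET0 = 4.475 mm/day.


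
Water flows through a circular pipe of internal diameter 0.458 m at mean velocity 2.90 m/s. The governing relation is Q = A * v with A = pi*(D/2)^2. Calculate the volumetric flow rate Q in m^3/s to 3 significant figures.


A = pi*(0.458/2)^2 = 0.16475 m^2
Q = 0.16475 * 2.90 = 0.478 m^3/s
Therefore the volumetric flow rate Q = 0.478 m^3/s.


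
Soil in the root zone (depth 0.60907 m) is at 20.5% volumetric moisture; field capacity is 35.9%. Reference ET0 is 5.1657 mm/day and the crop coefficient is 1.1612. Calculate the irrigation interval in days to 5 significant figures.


Approach: apply soil-water budget scheduling, SMD = (FC-theta)/100*depth*1000; ETc = ET0*Kc; interval = SMD/ETc.
Step 1 — soil moisture deficit:
  SMD = (35.9 - 20.5)/100 * 0.60907 * 1000 = 93.79678 mm
Step 2 — daily crop ET (ETc = ET0*Kc):
  ETc = 5.1657 * 1.1612 = 5.998411 mm/day
Step 3 — irrigation interval (SMD/ETc):
  interval = 93.79678 / 5.998411 = 15.637 days
Therefore the irrigation interval = 15.637 days.


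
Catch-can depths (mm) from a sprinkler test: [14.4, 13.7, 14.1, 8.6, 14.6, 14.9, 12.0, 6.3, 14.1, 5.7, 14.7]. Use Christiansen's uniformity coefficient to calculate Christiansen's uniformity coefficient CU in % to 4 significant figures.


Approach: apply Christiansen's uniformity coefficient, CU = (1 - mean_abs_deviation/mean)*100.
mean = 12.1000 mm
mean |d_i - mean| = 2.87273 mm
CU = (1 - 2.87273/12.1000)*100 = 76.26 %
Therefore Christiansen's uniformity coefficient CU = 76.26 %.


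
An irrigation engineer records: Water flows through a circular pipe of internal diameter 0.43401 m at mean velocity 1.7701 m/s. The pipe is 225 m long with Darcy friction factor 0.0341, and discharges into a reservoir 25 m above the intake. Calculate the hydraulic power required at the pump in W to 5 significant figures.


Approach: apply continuity + Darcy-Weisbach + hydraulic power, Q = A*v; hf = f*(L/D)*(v^2/(2g)); H = static + hf; P = rho*g*Q*H.
Step 1 — flow rate (continuity, Q = A*v):
  A = pi*(0.43401/2)^2 = 0.1479413 m^2
  Q = 0.1479413 * 1.7701 = 0.2618708 m^3/s
Step 2 — friction head loss (Darcy-Weisbach):
  hf = 0.0341 * (225/0.43401) * (1.7701^2 / (2*9.81))
  hf = 2.823149 m
Step 3 — total head: H = 25 + 2.823149 = 27.82315 m
Step 4 — hydraulic power (P = rho*g*Q*H):
  P = 1000 * 9.81 * 0.2618708 * 27.82315 = 71476 W
Therefore the hydraulic power required at the pump = 71476 W.


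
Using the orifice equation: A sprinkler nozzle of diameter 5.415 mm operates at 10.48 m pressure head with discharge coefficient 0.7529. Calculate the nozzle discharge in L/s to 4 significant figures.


Approach: apply the orifice equation, Q = Cd*A*sqrt(2*g*h), A = pi*(d/2)^2.
A = pi*(5.415e-3/2)^2 = 2.30296e-05 m^2
Q = 0.7529 * 2.30296e-05 * sqrt(2*9.81*10.48) * 1000 = 0.2486 L/s
Therefore the nozzle discharge = 0.2486 L/s.


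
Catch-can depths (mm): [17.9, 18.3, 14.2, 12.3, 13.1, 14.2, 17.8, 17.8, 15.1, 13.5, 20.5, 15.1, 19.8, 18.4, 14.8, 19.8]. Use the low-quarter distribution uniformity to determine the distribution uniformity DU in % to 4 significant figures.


Approach: apply the low-quarter distribution uniformity, DU = (mean of lowest quarter of readings / overall mean)*100.
sorted lowest 4 of 16: [12.3, 13.1, 13.5, 14.2] -> mean = 13.2750 mm
overall mean = 16.4125 mm
DU = (13.2750/16.4125)*100 = 80.88 %
Therefore the distribution uniformity DU = 80.88 %.


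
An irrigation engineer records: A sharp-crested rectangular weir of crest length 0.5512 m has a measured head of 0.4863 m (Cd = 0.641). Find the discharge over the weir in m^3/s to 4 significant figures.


Approach: apply the rectangular weir equation, Q = (2/3)*Cd*L*sqrt(2g)*H^1.5.
Q = (2/3)*0.641*0.5512*sqrt(2*9.81)*0.4863^1.5 = 0.3538 m^3/s
Therefore the discharge over the weir = 0.3538 m^3/s.


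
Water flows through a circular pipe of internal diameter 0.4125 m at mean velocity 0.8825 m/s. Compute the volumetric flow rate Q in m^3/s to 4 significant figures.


Approach: apply the continuity equation for pipe flow, Q = A * v with A = pi*(D/2)^2.
A = pi*(0.4125/2)^2 = 0.133640 m^2
Q = 0.133640 * 0.8825 = 0.1179 m^3/s
Therefore the volumetric flow rate Q = 0.1179 m^3/s.


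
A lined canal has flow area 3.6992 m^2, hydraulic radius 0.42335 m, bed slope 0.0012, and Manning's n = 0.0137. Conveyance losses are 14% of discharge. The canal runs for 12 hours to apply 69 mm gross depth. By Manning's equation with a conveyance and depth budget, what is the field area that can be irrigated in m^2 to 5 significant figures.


Approach: apply Manning's equation with a conveyance and depth budget, Q = (1/n)*A*R^(2/3)*S^(1/2); Q_field = Q*(1-loss); Area = Q_field*t/(d/1000).
Step 1 — canal discharge (Manning's equation):
  Q = (1/0.0137) * 3.6992 * 0.42335^(2/3) * 0.0012^(1/2) = 5.273645 m^3/s
Step 2 — delivered flow: Q_field = 5.273645*(1 - 14/100) = 4.535335 m^3/s
Step 3 — volume delivered: V = 4.535335 * 12*3600 = 195926.5 m^3
Step 4 — area served: A = V / (depth/1000) = 195926.5 / 0.069 = 2839500 m^2
Therefore the field area that can be irrigated = 2839500 m^2.


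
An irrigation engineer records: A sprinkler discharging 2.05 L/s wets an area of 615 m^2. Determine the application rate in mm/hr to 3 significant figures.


Approach: apply the application rate relation, rate = (Q/A)*3600.
rate = (2.05 / 615) * 3600 = 12.0 mm/hr
Therefore the application rate = 12.0 mm/hr.


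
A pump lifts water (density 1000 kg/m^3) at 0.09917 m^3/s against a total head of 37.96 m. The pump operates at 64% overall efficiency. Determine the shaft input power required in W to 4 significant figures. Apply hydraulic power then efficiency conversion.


Approach: apply hydraulic power then efficiency conversion, P = rho*g*Q*H; P_in = P/eta.
Step 1 — hydraulic power (P = rho*g*Q*H):
  P = 1000 * 9.81 * 0.09917 * 37.96 = 36929.7 W
Step 2 — input power: P_in = P/eta = 36929.7 / 0.64 = 57700 W
Therefore the shaft input power required = 57700 W.


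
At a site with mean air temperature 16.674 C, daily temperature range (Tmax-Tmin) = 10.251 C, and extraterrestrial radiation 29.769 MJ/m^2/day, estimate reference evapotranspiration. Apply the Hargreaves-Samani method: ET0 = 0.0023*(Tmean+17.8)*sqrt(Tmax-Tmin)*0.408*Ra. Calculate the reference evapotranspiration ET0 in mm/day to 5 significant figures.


ET0 = 0.0023*(16.674+17.8)*sqrt(10.251)*0.408*29.769 = 3.0834 mm/day
Therefore the reference evapotranspiration ET0 = 3.0834 mm/day.


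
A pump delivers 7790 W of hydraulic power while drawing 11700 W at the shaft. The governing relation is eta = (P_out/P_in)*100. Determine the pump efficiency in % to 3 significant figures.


eta = (7790 / 11700) * 100 = 66.6 %
Therefore the pump efficiency = 66.6 %.


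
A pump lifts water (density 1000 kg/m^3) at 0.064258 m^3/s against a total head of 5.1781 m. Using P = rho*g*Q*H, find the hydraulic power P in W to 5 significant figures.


P = 1000 * 9.81 * 0.064258 * 5.1781 = 3264.1 W
Therefore the hydraulic power P = 3264.1 W.


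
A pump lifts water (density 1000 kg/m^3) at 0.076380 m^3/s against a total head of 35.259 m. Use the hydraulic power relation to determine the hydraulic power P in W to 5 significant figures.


Approach: apply the hydraulic power relation, P = rho*g*Q*H.
P = 1000 * 9.81 * 0.076380 * 35.259 = 26419 W
Therefore the hydraulic power P = 26419 W.


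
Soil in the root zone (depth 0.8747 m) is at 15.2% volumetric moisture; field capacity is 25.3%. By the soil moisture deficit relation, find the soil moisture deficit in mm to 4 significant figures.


Approach: apply the soil moisture deficit relation, SMD = (FC - theta)/100 * depth * 1000.
SMD = (25.3 - 15.2)/100 * 0.8747 * 1000 = 88.34 mm
Therefore the soil moisture deficit = 88.34 mm.


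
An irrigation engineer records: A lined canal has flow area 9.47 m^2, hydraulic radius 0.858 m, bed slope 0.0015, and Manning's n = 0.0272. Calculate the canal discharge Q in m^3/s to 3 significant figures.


Approach: apply Manning's equation, Q = (1/n)*A*R^(2/3)*S^(1/2).
Q = (1/0.0272) * 9.47 * 0.858^(2/3) * 0.0015^(1/2) = 12.2 m^3/s
Therefore the canal discharge Q = 12.2 m^3/s.


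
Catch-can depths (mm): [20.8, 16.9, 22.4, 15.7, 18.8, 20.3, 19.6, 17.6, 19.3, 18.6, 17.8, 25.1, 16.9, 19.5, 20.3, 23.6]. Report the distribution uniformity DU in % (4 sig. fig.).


Approach: apply the low-quarter distribution uniformity, DU = (mean of lowest quarter of readings / overall mean)*100.
sorted lowest 4 of 16: [15.7, 16.9, 16.9, 17.6] -> mean = 16.7750 mm
overall mean = 19.5750 mm
DU = (16.7750/19.5750)*100 = 85.70 %
Therefore the distribution uniformity DU = 85.70 %.


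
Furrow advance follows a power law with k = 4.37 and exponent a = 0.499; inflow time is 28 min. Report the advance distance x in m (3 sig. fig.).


Approach: apply the power-law advance function, x = k*t^a.
x = 4.37 * 28^0.499 = 23.0 m
Therefore the advance distance x = 23.0 m.


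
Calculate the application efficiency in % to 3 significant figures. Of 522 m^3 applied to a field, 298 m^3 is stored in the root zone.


Approach: apply the application efficiency ratio, Ea = (stored/applied)*100.
Ea = (298/522)*100 = 57.1 %
Therefore the application efficiency = 57.1 %.


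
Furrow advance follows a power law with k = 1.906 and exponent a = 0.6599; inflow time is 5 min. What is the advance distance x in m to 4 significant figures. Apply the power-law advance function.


Approach: apply the power-law advance function, x = k*t^a.
x = 1.906 * 5^0.6599 = 5.513 m
Therefore the advance distance x = 5.513 m.


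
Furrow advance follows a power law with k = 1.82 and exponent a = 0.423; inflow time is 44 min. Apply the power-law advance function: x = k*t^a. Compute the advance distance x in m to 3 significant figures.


x = 1.82 * 44^0.423 = 9.02 m
Therefore the advance distance x = 9.02 m.


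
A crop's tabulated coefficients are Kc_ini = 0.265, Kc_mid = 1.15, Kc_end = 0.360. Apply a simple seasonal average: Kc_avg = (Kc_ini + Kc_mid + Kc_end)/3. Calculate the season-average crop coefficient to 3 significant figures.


Kc_avg = (0.265 + 1.15 + 0.360)/3 = 0.592
Therefore the season-average crop coefficient = 0.592.


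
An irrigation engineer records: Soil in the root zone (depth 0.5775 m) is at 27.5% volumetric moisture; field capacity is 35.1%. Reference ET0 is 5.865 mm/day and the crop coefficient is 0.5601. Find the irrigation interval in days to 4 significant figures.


Approach: apply soil-water budget scheduling, SMD = (FC-theta)/100*depth*1000; ETc = ET0*Kc; interval = SMD/ETc.
Step 1 — soil moisture deficit:
  SMD = (35.1 - 27.5)/100 * 0.5775 * 1000 = 43.8900 mm
Step 2 — daily crop ET (ETc = ET0*Kc):
  ETc = 5.865 * 0.5601 = 3.28499 mm/day
Step 3 — irrigation interval (SMD/ETc):
  interval = 43.8900 / 3.28499 = 13.36 days
Therefore the irrigation interval = 13.36 days.


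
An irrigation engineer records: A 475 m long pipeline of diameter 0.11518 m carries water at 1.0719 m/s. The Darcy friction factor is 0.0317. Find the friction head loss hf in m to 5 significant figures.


Approach: apply the Darcy-Weisbach equation, hf = f*(L/D)*(v^2/(2g)).
hf = 0.0317 * (475/0.11518) * (1.0719^2 / (2*9.81))
hf = 7.6557 m
Therefore the friction head loss hf = 7.6557 m.


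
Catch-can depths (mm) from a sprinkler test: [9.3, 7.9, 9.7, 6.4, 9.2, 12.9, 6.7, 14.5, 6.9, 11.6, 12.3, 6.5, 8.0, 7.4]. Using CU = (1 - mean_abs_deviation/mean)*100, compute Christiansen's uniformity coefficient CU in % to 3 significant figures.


mean = 9.2357 mm
mean |d_i - mean| = 2.1265 mm
CU = (1 - 2.1265/9.2357)*100 = 77.0 %
Therefore Christiansen's uniformity coefficient CU = 77.0 %.


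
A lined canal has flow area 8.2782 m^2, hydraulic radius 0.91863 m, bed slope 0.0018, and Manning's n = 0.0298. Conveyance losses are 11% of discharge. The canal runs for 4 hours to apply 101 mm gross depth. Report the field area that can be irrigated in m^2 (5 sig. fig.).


Approach: apply Manning's equation with a conveyance and depth budget, Q = (1/n)*A*R^(2/3)*S^(1/2); Q_field = Q*(1-loss); Area = Q_field*t/(d/1000).
Step 1 — canal discharge (Manning's equation):
  Q = (1/0.0298) * 8.2782 * 0.91863^(2/3) * 0.0018^(1/2) = 11.13738 m^3/s
Step 2 — delivered flow: Q_field = 11.13738*(1 - 11/100) = 9.912267 m^3/s
Step 3 — volume delivered: V = 9.912267 * 4*3600 = 142736.6 m^3
Step 4 — area served: A = V / (depth/1000) = 142736.6 / 0.101 = 1413200 m^2
Therefore the field area that can be irrigated = 1413200 m^2.


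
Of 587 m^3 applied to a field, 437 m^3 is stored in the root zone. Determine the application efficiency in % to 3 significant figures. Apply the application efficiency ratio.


Approach: apply the application efficiency ratio, Ea = (stored/applied)*100.
Ea = (437/587)*100 = 74.4 %
Therefore the application efficiency = 74.4 %.


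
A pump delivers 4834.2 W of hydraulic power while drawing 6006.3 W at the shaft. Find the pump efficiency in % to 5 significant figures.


Approach: apply the efficiency ratio, eta = (P_out/P_in)*100.
eta = (4834.2 / 6006.3) * 100 = 80.485 %
Therefore the pump efficiency = 80.485 %.


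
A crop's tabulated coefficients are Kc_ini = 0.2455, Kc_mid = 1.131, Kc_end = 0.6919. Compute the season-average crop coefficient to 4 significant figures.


Approach: apply a simple seasonal average, Kc_avg = (Kc_ini + Kc_mid + Kc_end)/3.
Kc_avg = (0.2455 + 1.131 + 0.6919)/3 = 0.6895
Therefore the season-average crop coefficient = 0.6895.


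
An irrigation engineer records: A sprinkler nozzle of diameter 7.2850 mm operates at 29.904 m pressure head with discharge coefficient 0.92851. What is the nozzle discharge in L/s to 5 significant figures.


Approach: apply the orifice equation, Q = Cd*A*sqrt(2*g*h), A = pi*(d/2)^2.
A = pi*(7.2850e-3/2)^2 = 4.168204e-05 m^2
Q = 0.92851 * 4.168204e-05 * sqrt(2*9.81*29.904) * 1000 = 0.93745 L/s
Therefore the nozzle discharge = 0.93745 L/s.


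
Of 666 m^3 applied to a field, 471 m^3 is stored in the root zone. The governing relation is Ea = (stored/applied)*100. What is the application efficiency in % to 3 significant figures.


Ea = (471/666)*100 = 70.7 %
Therefore the application efficiency = 70.7 %.


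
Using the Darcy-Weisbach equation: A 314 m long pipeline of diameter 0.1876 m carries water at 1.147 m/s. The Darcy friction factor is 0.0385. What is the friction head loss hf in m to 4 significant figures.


Approach: apply the Darcy-Weisbach equation, hf = f*(L/D)*(v^2/(2g)).
hf = 0.0385 * (314/0.1876) * (1.147^2 / (2*9.81))
hf = 4.321 m
Therefore the friction head loss hf = 4.321 m.


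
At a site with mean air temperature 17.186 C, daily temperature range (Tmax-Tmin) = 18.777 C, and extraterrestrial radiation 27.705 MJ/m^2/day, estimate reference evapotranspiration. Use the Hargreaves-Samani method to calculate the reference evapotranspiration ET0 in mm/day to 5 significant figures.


Approach: apply the Hargreaves-Samani method, ET0 = 0.0023*(Tmean+17.8)*sqrt(Tmax-Tmin)*0.408*Ra.
ET0 = 0.0023*(17.186+17.8)*sqrt(18.777)*0.408*27.705 = 3.9414 mm/day
Therefore the reference evapotranspiration ET0 = 3.9414 mm/day.
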